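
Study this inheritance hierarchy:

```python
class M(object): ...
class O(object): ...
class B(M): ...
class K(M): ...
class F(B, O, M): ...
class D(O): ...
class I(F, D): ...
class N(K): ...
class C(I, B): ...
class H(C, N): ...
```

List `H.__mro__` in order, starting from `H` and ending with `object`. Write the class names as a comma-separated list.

H, C, I, F, B, D, O, N, K, M, object

L[H] = H + merge(L[C], L[N], [C N])
  take C:  [C I F B D O M object] + [N K M object] + [C N]
  take I:  [I F B D O M object] + [N K M object] + [N]
  take F:  [F B D O M object] + [N K M object] + [N]
  take B:  [B D O M object] + [N K M object] + [N]
  take D:  [D O M object] + [N K M object] + [N]
  take O:  [O M object] + [N K M object] + [N]
  take N:  [M object] + [N K M object] + [N]
  take K:  [M object] + [K M object]
  take M:  [M object] + [M object]
  take object:  [object] + [object]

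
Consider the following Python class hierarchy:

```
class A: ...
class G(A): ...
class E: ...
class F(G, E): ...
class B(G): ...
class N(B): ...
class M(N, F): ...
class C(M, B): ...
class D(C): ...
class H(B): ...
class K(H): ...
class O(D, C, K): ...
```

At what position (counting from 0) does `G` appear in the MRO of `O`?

L[O] = O + merge(L[D], L[C], L[K], [D C K])
  take D:  [D C M N B F G A E object] + [C M N B F G A E object] + [K H B G A object] + [D C K]
  take C:  [C M N B F G A E object] + [C M N B F G A E object] + [K H B G A object] + [C K]
  take M:  [M N B F G A E object] + [M N B F G A E object] + [K H B G A object] + [K]
  take N:  [N B F G A E object] + [N B F G A E object] + [K H B G A object] + [K]
  take K:  [B F G A E object] + [B F G A E object] + [K H B G A object] + [K]
  take H:  [B F G A E object] + [B F G A E object] + [H B G A object]
  take B:  [B F G A E object] + [B F G A E object] + [B G A object]
  take F:  [F G A E object] + [F G A E object] + [G A object]
  take G:  [G A E object] + [G A E object] + [G A object]
  take A:  [A E object] + [A E object] + [A object]
  take E:  [E object] + [E object] + [object]
  take object:  [object] + [object] + [object]
MRO: O D C M N K H B F G A E object
G sits at index 9.

9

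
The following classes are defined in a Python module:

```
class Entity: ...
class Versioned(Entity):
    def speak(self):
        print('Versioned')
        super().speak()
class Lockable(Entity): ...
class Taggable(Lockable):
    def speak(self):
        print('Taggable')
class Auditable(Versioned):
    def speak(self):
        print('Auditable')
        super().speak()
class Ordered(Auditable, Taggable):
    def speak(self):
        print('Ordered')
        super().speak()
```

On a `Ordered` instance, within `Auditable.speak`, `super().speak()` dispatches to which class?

Versioned

L[Ordered] = Ordered + merge(L[Auditable], L[Taggable], [Auditable Taggable])
  take Auditable:  [Auditable Versioned Entity object] + [Taggable Lockable Entity object] + [Auditable Taggable]
  take Versioned:  [Versioned Entity object] + [Taggable Lockable Entity object] + [Taggable]
  take Taggable:  [Entity object] + [Taggable Lockable Entity object] + [Taggable]
  take Lockable:  [Entity object] + [Lockable Entity object]
  take Entity:  [Entity object] + [Entity object]
  take object:  [object] + [object]
MRO: Ordered Auditable Versioned Taggable Lockable Entity object
super() in Auditable.speak on a Ordered instance goes to the class after Auditable in Ordered's MRO: Versioned.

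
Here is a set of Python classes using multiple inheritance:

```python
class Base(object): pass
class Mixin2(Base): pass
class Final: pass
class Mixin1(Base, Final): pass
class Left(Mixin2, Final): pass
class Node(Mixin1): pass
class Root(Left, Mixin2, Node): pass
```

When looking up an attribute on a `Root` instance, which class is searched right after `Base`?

Final

L[Root] = Root + merge(L[Left], L[Mixin2], L[Node], [Left Mixin2 Node])
  take Left:  [Left Mixin2 Base Final object] + [Mixin2 Base object] + [Node Mixin1 Base Final object] + [Left Mixin2 Node]
  take Mixin2:  [Mixin2 Base Final object] + [Mixin2 Base object] + [Node Mixin1 Base Final object] + [Mixin2 Node]
  take Node:  [Base Final object] + [Base object] + [Node Mixin1 Base Final object] + [Node]
  take Mixin1:  [Base Final object] + [Base object] + [Mixin1 Base Final object]
  take Base:  [Base Final object] + [Base object] + [Base Final object]
  take Final:  [Final object] + [object] + [Final object]
  take object:  [object] + [object] + [object]
MRO: Root Left Mixin2 Node Mixin1 Base Final object
Base is at position 5; next is Final.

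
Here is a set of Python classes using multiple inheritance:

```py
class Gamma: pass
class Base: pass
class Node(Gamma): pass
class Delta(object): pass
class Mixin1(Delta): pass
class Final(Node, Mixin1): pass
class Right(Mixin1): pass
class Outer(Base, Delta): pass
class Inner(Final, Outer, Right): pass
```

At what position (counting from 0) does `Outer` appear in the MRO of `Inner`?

L[Inner] = Inner + merge(L[Final], L[Outer], L[Right], [Final Outer Right])
  take Final:  [Final Node Gamma Mixin1 Delta object] + [Outer Base Delta object] + [Right Mixin1 Delta object] + [Final Outer Right]
  take Node:  [Node Gamma Mixin1 Delta object] + [Outer Base Delta object] + [Right Mixin1 Delta object] + [Outer Right]
  take Gamma:  [Gamma Mixin1 Delta object] + [Outer Base Delta object] + [Right Mixin1 Delta object] + [Outer Right]
  take Outer:  [Mixin1 Delta object] + [Outer Base Delta object] + [Right Mixin1 Delta object] + [Outer Right]
  take Base:  [Mixin1 Delta object] + [Base Delta object] + [Right Mixin1 Delta object] + [Right]
  take Right:  [Mixin1 Delta object] + [Delta object] + [Right Mixin1 Delta object] + [Right]
  take Mixin1:  [Mixin1 Delta object] + [Delta object] + [Mixin1 Delta object]
  take Delta:  [Delta object] + [Delta object] + [Delta object]
  take object:  [object] + [object] + [object]
MRO: Inner Final Node Gamma Outer Base Right Mixin1 Delta object
Outer sits at index 4.

4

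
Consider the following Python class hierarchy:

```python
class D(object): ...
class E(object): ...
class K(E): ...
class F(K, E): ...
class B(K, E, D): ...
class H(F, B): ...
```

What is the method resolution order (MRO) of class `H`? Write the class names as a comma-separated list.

H, F, B, K, E, D, object

L[H] = H + merge(L[F], L[B], [F B])
  take F:  [F K E object] + [B K E D object] + [F B]
  take B:  [K E object] + [B K E D object] + [B]
  take K:  [K E object] + [K E D object]
  take E:  [E object] + [E D object]
  take D:  [object] + [D object]
  take object:  [object] + [object]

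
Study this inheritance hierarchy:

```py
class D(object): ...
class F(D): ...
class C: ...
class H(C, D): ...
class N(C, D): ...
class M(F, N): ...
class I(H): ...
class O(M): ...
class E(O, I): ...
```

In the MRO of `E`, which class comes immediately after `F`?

N

L[E] = E + merge(L[O], L[I], [O I])
  take O:  [O M F N C D object] + [I H C D object] + [O I]
  take M:  [M F N C D object] + [I H C D object] + [I]
  take F:  [F N C D object] + [I H C D object] + [I]
  take N:  [N C D object] + [I H C D object] + [I]
  take I:  [C D object] + [I H C D object] + [I]
  take H:  [C D object] + [H C D object]
  take C:  [C D object] + [C D object]
  take D:  [D object] + [D object]
  take object:  [object] + [object]
MRO: E O M F N I H C D object
F is at position 3; next is N.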